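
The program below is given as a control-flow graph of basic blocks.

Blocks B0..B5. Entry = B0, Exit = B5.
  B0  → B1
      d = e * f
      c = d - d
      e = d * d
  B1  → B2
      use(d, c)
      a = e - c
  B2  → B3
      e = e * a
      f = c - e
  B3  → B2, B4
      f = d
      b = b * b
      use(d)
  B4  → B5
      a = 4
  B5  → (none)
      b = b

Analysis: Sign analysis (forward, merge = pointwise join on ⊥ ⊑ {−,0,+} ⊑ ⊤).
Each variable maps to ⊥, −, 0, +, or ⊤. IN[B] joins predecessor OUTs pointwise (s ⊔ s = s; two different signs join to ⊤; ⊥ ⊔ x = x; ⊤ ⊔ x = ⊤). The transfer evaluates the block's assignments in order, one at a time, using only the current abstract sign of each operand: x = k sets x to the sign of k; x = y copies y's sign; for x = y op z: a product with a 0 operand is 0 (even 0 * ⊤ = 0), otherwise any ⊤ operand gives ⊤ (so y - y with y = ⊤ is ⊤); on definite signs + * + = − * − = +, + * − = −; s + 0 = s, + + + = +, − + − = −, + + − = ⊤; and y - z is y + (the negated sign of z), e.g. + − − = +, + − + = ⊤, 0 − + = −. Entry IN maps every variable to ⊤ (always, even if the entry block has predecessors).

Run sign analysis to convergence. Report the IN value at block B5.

Converged values:
  B0: | IN=(all ⊤) | OUT=(all ⊤)
  B1: | IN=(all ⊤) | OUT=(all ⊤)
  B2: | IN=(all ⊤) | OUT=(all ⊤)
  B3: | IN=(all ⊤) | OUT=(all ⊤)
  B4: | IN=(all ⊤) | OUT={a:+; rest ⊤}
  B5: | IN={a:+; rest ⊤} | OUT={a:+; rest ⊤}

Merge at B5: IN[B5] = OUT[B4] = {a: +, b: ⊤, c: ⊤, d: ⊤, e: ⊤, f: ⊤}

Answer: {a: +, b: ⊤, c: ⊤, d: ⊤, e: ⊤, f: ⊤}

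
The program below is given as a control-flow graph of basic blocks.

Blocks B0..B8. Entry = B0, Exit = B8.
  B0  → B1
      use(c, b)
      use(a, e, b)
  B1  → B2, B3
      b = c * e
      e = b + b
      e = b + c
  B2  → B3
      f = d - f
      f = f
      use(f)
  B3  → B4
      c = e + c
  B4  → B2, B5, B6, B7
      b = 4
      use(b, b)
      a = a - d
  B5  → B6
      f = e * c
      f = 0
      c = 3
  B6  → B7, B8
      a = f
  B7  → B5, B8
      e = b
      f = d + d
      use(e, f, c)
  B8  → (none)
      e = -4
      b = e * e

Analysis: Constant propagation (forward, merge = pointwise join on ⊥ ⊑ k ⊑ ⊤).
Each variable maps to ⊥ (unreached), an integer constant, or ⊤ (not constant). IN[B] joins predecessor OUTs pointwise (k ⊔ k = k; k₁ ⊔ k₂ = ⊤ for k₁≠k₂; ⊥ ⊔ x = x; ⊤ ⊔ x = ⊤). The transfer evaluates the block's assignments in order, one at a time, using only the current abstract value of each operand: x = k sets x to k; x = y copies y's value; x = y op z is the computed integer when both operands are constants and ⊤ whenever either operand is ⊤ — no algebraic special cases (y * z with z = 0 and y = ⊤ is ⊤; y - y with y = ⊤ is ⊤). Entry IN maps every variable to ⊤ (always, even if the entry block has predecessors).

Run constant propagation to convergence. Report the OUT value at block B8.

Per-block solution:
  B0:  IN=(all ⊤)  OUT=(all ⊤)
  B1:  IN=(all ⊤)  OUT=(all ⊤)
  B2:  IN=(all ⊤)  OUT=(all ⊤)
  B3:  IN=(all ⊤)  OUT=(all ⊤)
  B4:  IN=(all ⊤)  OUT={b:4; rest ⊤}
  B5:  IN={b:4; rest ⊤}  OUT={b:4, c:3, f:0; rest ⊤}
  B6:  IN={b:4; rest ⊤}  OUT={b:4; rest ⊤}
  B7:  IN={b:4; rest ⊤}  OUT={b:4, e:4; rest ⊤}
  B8:  IN={b:4; rest ⊤}  OUT={b:16, e:-4; rest ⊤}

Merge at B8: IN[B8] = OUT[B6] ⊔ OUT[B7] = {a: ⊤, b: 4, c: ⊤, d: ⊤, e: ⊤, f: ⊤}
Applying B8's transfer function to that IN value gives OUT[B8] (row B8 above).

Answer: {a: ⊤, b: 16, c: ⊤, d: ⊤, e: -4, f: ⊤}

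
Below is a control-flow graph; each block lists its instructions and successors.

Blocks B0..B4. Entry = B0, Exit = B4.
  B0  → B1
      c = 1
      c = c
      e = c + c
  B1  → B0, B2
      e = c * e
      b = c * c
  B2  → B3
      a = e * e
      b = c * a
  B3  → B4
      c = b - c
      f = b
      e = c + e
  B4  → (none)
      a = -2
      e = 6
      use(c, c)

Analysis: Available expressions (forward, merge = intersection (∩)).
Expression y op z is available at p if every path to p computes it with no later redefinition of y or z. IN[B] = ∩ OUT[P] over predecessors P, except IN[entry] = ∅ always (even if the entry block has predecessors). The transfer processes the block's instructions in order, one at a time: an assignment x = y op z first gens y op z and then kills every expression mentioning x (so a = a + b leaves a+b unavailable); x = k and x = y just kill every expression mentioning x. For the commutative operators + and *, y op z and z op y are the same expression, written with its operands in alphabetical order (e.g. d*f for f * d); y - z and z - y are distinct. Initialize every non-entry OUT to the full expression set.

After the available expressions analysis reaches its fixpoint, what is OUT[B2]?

Converged values:
  B0: | IN={} | OUT={c+c}
  B1: | IN={c+c} | OUT={c*c, c+c}
  B2: | IN={c*c, c+c} | OUT={a*c, c*c, c+c, e*e}
  B3: | IN={a*c, c*c, c+c, e*e} | OUT={}
  B4: | IN={} | OUT={}

Merge at B2: IN[B2] = OUT[B1] = {c*c, c+c}
Applying B2's transfer function to that IN value gives OUT[B2] (row B2 above).

Answer: {a*c, c*c, c+c, e*e}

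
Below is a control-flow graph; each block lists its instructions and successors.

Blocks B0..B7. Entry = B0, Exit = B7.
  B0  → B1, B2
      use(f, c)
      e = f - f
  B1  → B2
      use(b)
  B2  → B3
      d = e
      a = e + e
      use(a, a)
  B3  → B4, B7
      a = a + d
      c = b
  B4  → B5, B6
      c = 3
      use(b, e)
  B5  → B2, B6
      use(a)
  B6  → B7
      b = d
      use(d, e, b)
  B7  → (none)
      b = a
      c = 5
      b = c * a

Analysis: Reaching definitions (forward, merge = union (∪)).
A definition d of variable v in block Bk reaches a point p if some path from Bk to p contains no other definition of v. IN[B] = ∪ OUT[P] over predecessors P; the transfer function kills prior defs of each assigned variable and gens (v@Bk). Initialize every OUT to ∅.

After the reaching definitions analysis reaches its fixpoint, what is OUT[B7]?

Answer: {a@B3, b@B7, c@B7, d@B2, e@B0}

Trace:
Converged values:
  B0:   IN={}   OUT={e@B0}
  B1:   IN={e@B0}   OUT={e@B0}
  B2:   IN={a@B3, c@B4, d@B2, e@B0}   OUT={a@B2, c@B4, d@B2, e@B0}
  B3:   IN={a@B2, c@B4, d@B2, e@B0}   OUT={a@B3, c@B3, d@B2, e@B0}
  B4:   IN={a@B3, c@B3, d@B2, e@B0}   OUT={a@B3, c@B4, d@B2, e@B0}
  B5:   IN={a@B3, c@B4, d@B2, e@B0}   OUT={a@B3, c@B4, d@B2, e@B0}
  B6:   IN={a@B3, c@B4, d@B2, e@B0}   OUT={a@B3, b@B6, c@B4, d@B2, e@B0}
  B7:   IN={a@B3, b@B6, c@B3, c@B4, d@B2, e@B0}   OUT={a@B3, b@B7, c@B7, d@B2, e@B0}

Merge at B7: IN[B7] = OUT[B3] ⊔ OUT[B6] = {a@B3, b@B6, c@B3, c@B4, d@B2, e@B0}
Applying B7's transfer function to that IN value gives OUT[B7] (row B7 above).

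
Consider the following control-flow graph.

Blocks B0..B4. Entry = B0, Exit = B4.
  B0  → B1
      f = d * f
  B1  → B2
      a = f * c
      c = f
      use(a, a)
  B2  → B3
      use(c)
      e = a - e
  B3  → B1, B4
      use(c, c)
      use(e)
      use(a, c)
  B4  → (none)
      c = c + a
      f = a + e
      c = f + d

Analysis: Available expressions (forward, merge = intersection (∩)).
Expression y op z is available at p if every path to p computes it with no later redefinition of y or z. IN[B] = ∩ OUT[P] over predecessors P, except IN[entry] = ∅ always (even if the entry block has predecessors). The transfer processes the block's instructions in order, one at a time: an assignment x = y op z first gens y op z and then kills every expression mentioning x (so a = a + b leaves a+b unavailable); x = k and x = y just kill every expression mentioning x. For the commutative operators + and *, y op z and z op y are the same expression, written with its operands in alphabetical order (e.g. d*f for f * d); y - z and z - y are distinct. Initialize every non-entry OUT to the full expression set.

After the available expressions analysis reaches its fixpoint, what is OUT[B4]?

Answer: {a+e, d+f}

Trace:
Per-block solution:
  B0:   IN={}   OUT={}
  B1:   IN={}   OUT={}
  B2:   IN={}   OUT={}
  B3:   IN={}   OUT={}
  B4:   IN={}   OUT={a+e, d+f}

Merge at B4: IN[B4] = OUT[B3] = {}
Applying B4's transfer function to that IN value gives OUT[B4] (row B4 above).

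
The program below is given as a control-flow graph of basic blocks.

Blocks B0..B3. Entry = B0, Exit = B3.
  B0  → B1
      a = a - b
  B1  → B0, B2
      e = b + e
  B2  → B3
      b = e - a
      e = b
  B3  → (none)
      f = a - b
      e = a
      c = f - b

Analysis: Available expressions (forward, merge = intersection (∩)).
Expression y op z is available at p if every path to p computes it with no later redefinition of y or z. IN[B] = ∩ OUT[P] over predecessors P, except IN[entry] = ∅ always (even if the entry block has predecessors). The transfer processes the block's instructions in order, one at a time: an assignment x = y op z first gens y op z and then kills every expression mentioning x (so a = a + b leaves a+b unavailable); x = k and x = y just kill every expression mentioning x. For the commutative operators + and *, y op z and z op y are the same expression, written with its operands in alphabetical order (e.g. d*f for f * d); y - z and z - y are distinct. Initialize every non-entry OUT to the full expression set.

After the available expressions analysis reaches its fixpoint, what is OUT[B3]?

Per-block solution:
  B0: | IN={} | OUT={}
  B1: | IN={} | OUT={}
  B2: | IN={} | OUT={}
  B3: | IN={} | OUT={a-b, f-b}

Merge at B3: IN[B3] = OUT[B2] = {}
Applying B3's transfer function to that IN value gives OUT[B3] (row B3 above).

Answer: {a-b, f-b}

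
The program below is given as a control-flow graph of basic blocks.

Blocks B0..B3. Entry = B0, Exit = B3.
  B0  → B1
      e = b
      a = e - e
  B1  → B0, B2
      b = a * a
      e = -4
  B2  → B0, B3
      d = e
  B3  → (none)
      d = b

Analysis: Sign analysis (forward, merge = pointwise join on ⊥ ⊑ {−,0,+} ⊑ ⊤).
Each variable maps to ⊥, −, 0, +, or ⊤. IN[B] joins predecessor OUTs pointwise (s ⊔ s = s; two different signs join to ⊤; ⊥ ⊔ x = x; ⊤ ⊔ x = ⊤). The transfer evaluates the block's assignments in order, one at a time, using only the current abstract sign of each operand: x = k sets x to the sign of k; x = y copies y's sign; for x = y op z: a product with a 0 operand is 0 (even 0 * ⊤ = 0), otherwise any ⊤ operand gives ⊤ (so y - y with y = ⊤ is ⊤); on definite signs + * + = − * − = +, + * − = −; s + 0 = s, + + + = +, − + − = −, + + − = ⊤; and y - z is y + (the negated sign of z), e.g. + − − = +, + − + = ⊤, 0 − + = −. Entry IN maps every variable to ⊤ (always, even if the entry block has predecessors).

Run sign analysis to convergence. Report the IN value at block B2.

Answer: {a: ⊤, b: ⊤, c: ⊤, d: ⊤, e: -, f: ⊤}

Working:
Converged values:
  B0:   IN=(all ⊤)   OUT=(all ⊤)
  B1:   IN=(all ⊤)   OUT={e:-; rest ⊤}
  B2:   IN={e:-; rest ⊤}   OUT={d:-, e:-; rest ⊤}
  B3:   IN={d:-, e:-; rest ⊤}   OUT={e:-; rest ⊤}

Merge at B2: IN[B2] = OUT[B1] = {a: ⊤, b: ⊤, c: ⊤, d: ⊤, e: -, f: ⊤}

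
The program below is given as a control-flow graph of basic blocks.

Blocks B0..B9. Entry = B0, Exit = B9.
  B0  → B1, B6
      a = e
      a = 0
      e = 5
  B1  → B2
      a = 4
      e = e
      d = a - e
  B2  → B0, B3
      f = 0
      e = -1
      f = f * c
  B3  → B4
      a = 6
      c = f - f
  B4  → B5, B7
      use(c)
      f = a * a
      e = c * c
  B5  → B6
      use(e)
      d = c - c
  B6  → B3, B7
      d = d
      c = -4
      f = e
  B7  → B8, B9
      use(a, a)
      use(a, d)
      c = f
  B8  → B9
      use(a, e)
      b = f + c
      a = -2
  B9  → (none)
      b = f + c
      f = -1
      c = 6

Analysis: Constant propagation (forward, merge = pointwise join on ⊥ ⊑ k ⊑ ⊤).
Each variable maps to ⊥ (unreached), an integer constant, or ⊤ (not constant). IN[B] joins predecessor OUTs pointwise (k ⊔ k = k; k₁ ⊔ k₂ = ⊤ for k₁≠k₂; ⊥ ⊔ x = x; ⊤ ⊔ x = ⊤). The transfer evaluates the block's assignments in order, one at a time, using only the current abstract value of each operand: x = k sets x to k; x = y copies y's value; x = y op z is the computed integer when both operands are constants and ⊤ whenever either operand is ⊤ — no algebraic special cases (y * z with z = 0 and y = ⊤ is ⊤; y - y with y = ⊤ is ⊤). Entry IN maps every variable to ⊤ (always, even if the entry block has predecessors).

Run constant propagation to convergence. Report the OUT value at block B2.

Answer: {a: 4, b: ⊤, c: ⊤, d: -1, e: -1, f: ⊤}

Trace:
Converged values:
  B0:  IN=(all ⊤)  OUT={a:0, e:5; rest ⊤}
  B1:  IN={a:0, e:5; rest ⊤}  OUT={a:4, d:-1, e:5; rest ⊤}
  B2:  IN={a:4, d:-1, e:5; rest ⊤}  OUT={a:4, d:-1, e:-1; rest ⊤}
  B3:  IN=(all ⊤)  OUT={a:6; rest ⊤}
  B4:  IN={a:6; rest ⊤}  OUT={a:6, f:36; rest ⊤}
  B5:  IN={a:6, f:36; rest ⊤}  OUT={a:6, f:36; rest ⊤}
  B6:  IN=(all ⊤)  OUT={c:-4; rest ⊤}
  B7:  IN=(all ⊤)  OUT=(all ⊤)
  B8:  IN=(all ⊤)  OUT={a:-2; rest ⊤}
  B9:  IN=(all ⊤)  OUT={c:6, f:-1; rest ⊤}

Merge at B2: IN[B2] = OUT[B1] = {a: 4, b: ⊤, c: ⊤, d: -1, e: 5, f: ⊤}
Applying B2's transfer function to that IN value gives OUT[B2] (row B2 above).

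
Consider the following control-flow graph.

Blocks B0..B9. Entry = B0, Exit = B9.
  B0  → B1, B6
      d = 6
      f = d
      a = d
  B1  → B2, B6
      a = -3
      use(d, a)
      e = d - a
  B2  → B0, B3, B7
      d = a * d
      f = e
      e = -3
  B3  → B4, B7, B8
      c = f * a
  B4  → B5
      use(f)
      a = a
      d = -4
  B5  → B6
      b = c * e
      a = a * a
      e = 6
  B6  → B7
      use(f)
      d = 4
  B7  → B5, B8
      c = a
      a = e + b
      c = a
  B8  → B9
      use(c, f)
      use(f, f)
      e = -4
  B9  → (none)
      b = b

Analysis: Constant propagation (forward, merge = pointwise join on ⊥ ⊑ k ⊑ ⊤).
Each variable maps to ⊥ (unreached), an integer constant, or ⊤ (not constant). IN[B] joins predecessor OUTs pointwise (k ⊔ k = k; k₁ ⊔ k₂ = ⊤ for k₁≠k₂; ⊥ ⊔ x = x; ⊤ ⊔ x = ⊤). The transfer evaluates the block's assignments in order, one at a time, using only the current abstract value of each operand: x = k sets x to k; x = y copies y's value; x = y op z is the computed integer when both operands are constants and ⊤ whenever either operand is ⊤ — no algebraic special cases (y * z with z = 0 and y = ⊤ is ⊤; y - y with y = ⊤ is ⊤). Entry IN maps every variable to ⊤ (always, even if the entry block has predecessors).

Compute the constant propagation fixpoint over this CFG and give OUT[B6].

Answer: {a: ⊤, b: ⊤, c: ⊤, d: 4, e: ⊤, f: ⊤}

Trace:
Converged values:
  B0: | IN=(all ⊤) | OUT={a:6, d:6, f:6; rest ⊤}
  B1: | IN={a:6, d:6, f:6; rest ⊤} | OUT={a:-3, d:6, e:9, f:6; rest ⊤}
  B2: | IN={a:-3, d:6, e:9, f:6; rest ⊤} | OUT={a:-3, d:-18, e:-3, f:9; rest ⊤}
  B3: | IN={a:-3, d:-18, e:-3, f:9; rest ⊤} | OUT={a:-3, c:-27, d:-18, e:-3, f:9; rest ⊤}
  B4: | IN={a:-3, c:-27, d:-18, e:-3, f:9; rest ⊤} | OUT={a:-3, c:-27, d:-4, e:-3, f:9; rest ⊤}
  B5: | IN=(all ⊤) | OUT={e:6; rest ⊤}
  B6: | IN=(all ⊤) | OUT={d:4; rest ⊤}
  B7: | IN=(all ⊤) | OUT=(all ⊤)
  B8: | IN=(all ⊤) | OUT={e:-4; rest ⊤}
  B9: | IN={e:-4; rest ⊤} | OUT={e:-4; rest ⊤}

Merge at B6: IN[B6] = OUT[B0] ⊔ OUT[B1] ⊔ OUT[B5] = {a: ⊤, b: ⊤, c: ⊤, d: ⊤, e: ⊤, f: ⊤}
Applying B6's transfer function to that IN value gives OUT[B6] (row B6 above).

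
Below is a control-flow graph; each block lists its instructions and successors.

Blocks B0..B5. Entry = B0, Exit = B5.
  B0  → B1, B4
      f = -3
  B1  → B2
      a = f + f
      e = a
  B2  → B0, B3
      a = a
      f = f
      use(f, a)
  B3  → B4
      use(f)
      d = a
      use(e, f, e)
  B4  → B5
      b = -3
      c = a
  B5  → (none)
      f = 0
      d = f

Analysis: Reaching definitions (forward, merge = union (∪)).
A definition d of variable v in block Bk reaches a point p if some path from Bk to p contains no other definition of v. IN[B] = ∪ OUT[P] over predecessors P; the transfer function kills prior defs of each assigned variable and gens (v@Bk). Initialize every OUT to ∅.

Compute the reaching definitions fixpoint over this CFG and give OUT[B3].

Converged values:
  B0:   IN={a@B2, e@B1, f@B2}   OUT={a@B2, e@B1, f@B0}
  B1:   IN={a@B2, e@B1, f@B0}   OUT={a@B1, e@B1, f@B0}
  B2:   IN={a@B1, e@B1, f@B0}   OUT={a@B2, e@B1, f@B2}
  B3:   IN={a@B2, e@B1, f@B2}   OUT={a@B2, d@B3, e@B1, f@B2}
  B4:   IN={a@B2, d@B3, e@B1, f@B0, f@B2}   OUT={a@B2, b@B4, c@B4, d@B3, e@B1, f@B0, f@B2}
  B5:   IN={a@B2, b@B4, c@B4, d@B3, e@B1, f@B0, f@B2}   OUT={a@B2, b@B4, c@B4, d@B5, e@B1, f@B5}

Merge at B3: IN[B3] = OUT[B2] = {a@B2, e@B1, f@B2}
Applying B3's transfer function to that IN value gives OUT[B3] (row B3 above).

Answer: {a@B2, d@B3, e@B1, f@B2}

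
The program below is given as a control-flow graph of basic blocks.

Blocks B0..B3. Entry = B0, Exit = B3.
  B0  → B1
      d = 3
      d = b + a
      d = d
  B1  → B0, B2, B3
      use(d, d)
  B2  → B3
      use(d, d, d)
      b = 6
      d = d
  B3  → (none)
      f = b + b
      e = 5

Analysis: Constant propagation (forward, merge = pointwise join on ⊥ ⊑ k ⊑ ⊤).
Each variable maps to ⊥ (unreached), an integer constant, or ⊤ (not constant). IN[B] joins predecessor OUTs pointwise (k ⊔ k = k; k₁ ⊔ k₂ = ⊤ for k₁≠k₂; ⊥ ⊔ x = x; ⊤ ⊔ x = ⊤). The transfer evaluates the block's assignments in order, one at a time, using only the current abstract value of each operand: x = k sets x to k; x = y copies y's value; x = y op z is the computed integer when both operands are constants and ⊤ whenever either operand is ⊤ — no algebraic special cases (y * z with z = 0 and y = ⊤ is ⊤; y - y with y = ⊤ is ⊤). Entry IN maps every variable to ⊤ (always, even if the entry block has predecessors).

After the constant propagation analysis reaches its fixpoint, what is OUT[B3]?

Answer: {a: ⊤, b: ⊤, c: ⊤, d: ⊤, e: 5, f: ⊤}

Working:
Converged values:
  B0:  IN=(all ⊤)  OUT=(all ⊤)
  B1:  IN=(all ⊤)  OUT=(all ⊤)
  B2:  IN=(all ⊤)  OUT={b:6; rest ⊤}
  B3:  IN=(all ⊤)  OUT={e:5; rest ⊤}

Merge at B3: IN[B3] = OUT[B1] ⊔ OUT[B2] = {a: ⊤, b: ⊤, c: ⊤, d: ⊤, e: ⊤, f: ⊤}
Applying B3's transfer function to that IN value gives OUT[B3] (row B3 above).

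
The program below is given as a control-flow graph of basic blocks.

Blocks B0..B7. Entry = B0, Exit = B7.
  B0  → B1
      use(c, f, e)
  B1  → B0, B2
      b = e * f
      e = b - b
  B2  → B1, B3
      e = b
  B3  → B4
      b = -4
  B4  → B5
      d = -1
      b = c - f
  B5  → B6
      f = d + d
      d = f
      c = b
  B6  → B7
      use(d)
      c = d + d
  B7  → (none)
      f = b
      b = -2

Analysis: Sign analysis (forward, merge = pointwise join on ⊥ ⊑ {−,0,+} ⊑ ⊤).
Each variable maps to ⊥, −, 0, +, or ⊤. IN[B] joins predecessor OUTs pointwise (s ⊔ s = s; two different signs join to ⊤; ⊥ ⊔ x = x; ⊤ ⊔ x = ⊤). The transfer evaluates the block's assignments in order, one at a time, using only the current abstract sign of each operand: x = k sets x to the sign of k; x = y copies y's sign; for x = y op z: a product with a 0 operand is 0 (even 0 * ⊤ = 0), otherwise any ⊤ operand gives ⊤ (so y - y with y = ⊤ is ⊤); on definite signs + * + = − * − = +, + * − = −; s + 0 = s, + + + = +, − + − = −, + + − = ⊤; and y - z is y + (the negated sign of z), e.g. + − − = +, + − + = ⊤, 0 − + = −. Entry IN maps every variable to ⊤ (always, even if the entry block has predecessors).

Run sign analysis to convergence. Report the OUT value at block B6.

Answer: {a: ⊤, b: ⊤, c: -, d: -, e: ⊤, f: -}

Trace:
Fixpoint table:
  B0:   IN=(all ⊤)   OUT=(all ⊤)
  B1:   IN=(all ⊤)   OUT=(all ⊤)
  B2:   IN=(all ⊤)   OUT=(all ⊤)
  B3:   IN=(all ⊤)   OUT={b:-; rest ⊤}
  B4:   IN={b:-; rest ⊤}   OUT={d:-; rest ⊤}
  B5:   IN={d:-; rest ⊤}   OUT={d:-, f:-; rest ⊤}
  B6:   IN={d:-, f:-; rest ⊤}   OUT={c:-, d:-, f:-; rest ⊤}
  B7:   IN={c:-, d:-, f:-; rest ⊤}   OUT={b:-, c:-, d:-; rest ⊤}

Merge at B6: IN[B6] = OUT[B5] = {a: ⊤, b: ⊤, c: ⊤, d: -, e: ⊤, f: -}
Applying B6's transfer function to that IN value gives OUT[B6] (row B6 above).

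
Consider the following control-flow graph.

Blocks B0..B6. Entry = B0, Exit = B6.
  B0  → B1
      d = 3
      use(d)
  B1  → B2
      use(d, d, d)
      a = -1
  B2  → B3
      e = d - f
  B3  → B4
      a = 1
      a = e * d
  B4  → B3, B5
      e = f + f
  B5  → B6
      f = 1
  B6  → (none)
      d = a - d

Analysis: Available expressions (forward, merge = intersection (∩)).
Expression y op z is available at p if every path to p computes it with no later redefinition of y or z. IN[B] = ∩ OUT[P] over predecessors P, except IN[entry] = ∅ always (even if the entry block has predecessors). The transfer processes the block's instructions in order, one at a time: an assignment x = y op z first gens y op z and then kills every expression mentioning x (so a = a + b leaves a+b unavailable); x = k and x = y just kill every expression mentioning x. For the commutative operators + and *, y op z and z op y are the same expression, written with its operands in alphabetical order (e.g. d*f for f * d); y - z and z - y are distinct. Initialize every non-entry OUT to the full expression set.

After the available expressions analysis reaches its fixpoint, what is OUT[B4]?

Converged values:
  B0: | IN={} | OUT={}
  B1: | IN={} | OUT={}
  B2: | IN={} | OUT={d-f}
  B3: | IN={d-f} | OUT={d*e, d-f}
  B4: | IN={d*e, d-f} | OUT={d-f, f+f}
  B5: | IN={d-f, f+f} | OUT={}
  B6: | IN={} | OUT={}

Merge at B4: IN[B4] = OUT[B3] = {d*e, d-f}
Applying B4's transfer function to that IN value gives OUT[B4] (row B4 above).

Answer: {d-f, f+f}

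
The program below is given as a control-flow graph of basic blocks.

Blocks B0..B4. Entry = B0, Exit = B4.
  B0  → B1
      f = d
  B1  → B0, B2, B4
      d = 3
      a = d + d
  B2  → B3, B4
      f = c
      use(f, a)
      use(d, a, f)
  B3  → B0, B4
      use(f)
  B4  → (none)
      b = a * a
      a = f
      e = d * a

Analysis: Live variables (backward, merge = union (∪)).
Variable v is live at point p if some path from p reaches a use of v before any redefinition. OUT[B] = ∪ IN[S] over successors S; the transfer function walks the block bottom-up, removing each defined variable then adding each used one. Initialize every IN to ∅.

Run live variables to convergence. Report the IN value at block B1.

Answer: {c, f}

Derivation:
Converged values:
  B0:  IN={c, d}  OUT={c, f}
  B1:  IN={c, f}  OUT={a, c, d, f}
  B2:  IN={a, c, d}  OUT={a, c, d, f}
  B3:  IN={a, c, d, f}  OUT={a, c, d, f}
  B4:  IN={a, d, f}  OUT={}

Merge at B1: OUT[B1] = IN[B0] ⊔ IN[B2] ⊔ IN[B4] = {a, c, d, f}
Applying B1's transfer function to that OUT value gives IN[B1] (row B1 above).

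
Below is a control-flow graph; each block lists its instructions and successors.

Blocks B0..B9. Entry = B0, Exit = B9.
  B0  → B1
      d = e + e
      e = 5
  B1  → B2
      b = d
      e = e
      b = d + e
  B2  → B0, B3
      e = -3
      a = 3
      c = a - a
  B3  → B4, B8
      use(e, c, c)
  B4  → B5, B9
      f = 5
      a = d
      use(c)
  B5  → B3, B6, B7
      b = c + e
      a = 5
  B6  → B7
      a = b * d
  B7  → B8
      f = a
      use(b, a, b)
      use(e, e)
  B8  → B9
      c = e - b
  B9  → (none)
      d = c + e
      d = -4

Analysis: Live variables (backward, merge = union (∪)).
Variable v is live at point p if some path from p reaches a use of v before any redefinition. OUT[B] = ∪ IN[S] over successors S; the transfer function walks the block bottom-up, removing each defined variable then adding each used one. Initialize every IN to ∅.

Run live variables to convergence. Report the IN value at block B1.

Answer: {d, e}

Trace:
Fixpoint table:
  B0:  IN={e}  OUT={d, e}
  B1:  IN={d, e}  OUT={b, d}
  B2:  IN={b, d}  OUT={b, c, d, e}
  B3:  IN={b, c, d, e}  OUT={b, c, d, e}
  B4:  IN={c, d, e}  OUT={c, d, e}
  B5:  IN={c, d, e}  OUT={a, b, c, d, e}
  B6:  IN={b, d, e}  OUT={a, b, e}
  B7:  IN={a, b, e}  OUT={b, e}
  B8:  IN={b, e}  OUT={c, e}
  B9:  IN={c, e}  OUT={}

Merge at B1: OUT[B1] = IN[B2] = {b, d}
Applying B1's transfer function to that OUT value gives IN[B1] (row B1 above).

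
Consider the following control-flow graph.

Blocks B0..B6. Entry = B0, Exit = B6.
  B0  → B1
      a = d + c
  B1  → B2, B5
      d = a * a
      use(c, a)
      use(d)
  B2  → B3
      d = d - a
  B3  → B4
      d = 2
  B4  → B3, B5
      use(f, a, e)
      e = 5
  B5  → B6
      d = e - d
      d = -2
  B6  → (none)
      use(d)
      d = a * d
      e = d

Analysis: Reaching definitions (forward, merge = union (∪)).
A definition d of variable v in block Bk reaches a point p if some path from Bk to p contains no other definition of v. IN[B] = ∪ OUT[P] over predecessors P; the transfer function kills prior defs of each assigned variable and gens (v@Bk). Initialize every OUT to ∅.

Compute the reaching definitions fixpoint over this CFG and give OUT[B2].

Fixpoint table:
  B0:  IN={}  OUT={a@B0}
  B1:  IN={a@B0}  OUT={a@B0, d@B1}
  B2:  IN={a@B0, d@B1}  OUT={a@B0, d@B2}
  B3:  IN={a@B0, d@B2, d@B3, e@B4}  OUT={a@B0, d@B3, e@B4}
  B4:  IN={a@B0, d@B3, e@B4}  OUT={a@B0, d@B3, e@B4}
  B5:  IN={a@B0, d@B1, d@B3, e@B4}  OUT={a@B0, d@B5, e@B4}
  B6:  IN={a@B0, d@B5, e@B4}  OUT={a@B0, d@B6, e@B6}

Merge at B2: IN[B2] = OUT[B1] = {a@B0, d@B1}
Applying B2's transfer function to that IN value gives OUT[B2] (row B2 above).

Answer: {a@B0, d@B2}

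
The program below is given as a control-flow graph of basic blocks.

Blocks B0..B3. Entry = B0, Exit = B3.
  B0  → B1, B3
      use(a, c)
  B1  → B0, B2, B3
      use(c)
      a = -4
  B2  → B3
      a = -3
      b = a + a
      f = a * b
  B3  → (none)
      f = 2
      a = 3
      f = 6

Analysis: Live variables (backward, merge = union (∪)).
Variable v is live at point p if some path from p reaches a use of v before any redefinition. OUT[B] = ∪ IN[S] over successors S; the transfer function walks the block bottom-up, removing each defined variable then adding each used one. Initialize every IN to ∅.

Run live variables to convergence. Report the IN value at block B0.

Fixpoint table:
  B0:   IN={a, c}   OUT={c}
  B1:   IN={c}   OUT={a, c}
  B2:   IN={}   OUT={}
  B3:   IN={}   OUT={}

Merge at B0: OUT[B0] = IN[B1] ⊔ IN[B3] = {c}
Applying B0's transfer function to that OUT value gives IN[B0] (row B0 above).

Answer: {a, c}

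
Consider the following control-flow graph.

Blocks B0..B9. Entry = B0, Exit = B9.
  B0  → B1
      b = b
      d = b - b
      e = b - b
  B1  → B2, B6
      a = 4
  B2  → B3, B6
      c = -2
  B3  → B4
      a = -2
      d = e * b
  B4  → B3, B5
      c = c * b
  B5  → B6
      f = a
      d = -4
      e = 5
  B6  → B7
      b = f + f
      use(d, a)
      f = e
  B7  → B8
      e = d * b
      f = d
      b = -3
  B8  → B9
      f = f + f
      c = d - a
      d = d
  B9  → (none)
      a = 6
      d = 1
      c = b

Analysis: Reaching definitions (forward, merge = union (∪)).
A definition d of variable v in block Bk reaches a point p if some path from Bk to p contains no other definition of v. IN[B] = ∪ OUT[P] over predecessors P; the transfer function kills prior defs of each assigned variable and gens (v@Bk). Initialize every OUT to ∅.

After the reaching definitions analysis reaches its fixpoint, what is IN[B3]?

Per-block solution:
  B0: | IN={} | OUT={b@B0, d@B0, e@B0}
  B1: | IN={b@B0, d@B0, e@B0} | OUT={a@B1, b@B0, d@B0, e@B0}
  B2: | IN={a@B1, b@B0, d@B0, e@B0} | OUT={a@B1, b@B0, c@B2, d@B0, e@B0}
  B3: | IN={a@B1, a@B3, b@B0, c@B2, c@B4, d@B0, d@B3, e@B0} | OUT={a@B3, b@B0, c@B2, c@B4, d@B3, e@B0}
  B4: | IN={a@B3, b@B0, c@B2, c@B4, d@B3, e@B0} | OUT={a@B3, b@B0, c@B4, d@B3, e@B0}
  B5: | IN={a@B3, b@B0, c@B4, d@B3, e@B0} | OUT={a@B3, b@B0, c@B4, d@B5, e@B5, f@B5}
  B6: | IN={a@B1, a@B3, b@B0, c@B2, c@B4, d@B0, d@B5, e@B0, e@B5, f@B5} | OUT={a@B1, a@B3, b@B6, c@B2, c@B4, d@B0, d@B5, e@B0, e@B5, f@B6}
  B7: | IN={a@B1, a@B3, b@B6, c@B2, c@B4, d@B0, d@B5, e@B0, e@B5, f@B6} | OUT={a@B1, a@B3, b@B7, c@B2, c@B4, d@B0, d@B5, e@B7, f@B7}
  B8: | IN={a@B1, a@B3, b@B7, c@B2, c@B4, d@B0, d@B5, e@B7, f@B7} | OUT={a@B1, a@B3, b@B7, c@B8, d@B8, e@B7, f@B8}
  B9: | IN={a@B1, a@B3, b@B7, c@B8, d@B8, e@B7, f@B8} | OUT={a@B9, b@B7, c@B9, d@B9, e@B7, f@B8}

Merge at B3: IN[B3] = OUT[B2] ⊔ OUT[B4] = {a@B1, a@B3, b@B0, c@B2, c@B4, d@B0, d@B3, e@B0}

Answer: {a@B1, a@B3, b@B0, c@B2, c@B4, d@B0, d@B3, e@B0}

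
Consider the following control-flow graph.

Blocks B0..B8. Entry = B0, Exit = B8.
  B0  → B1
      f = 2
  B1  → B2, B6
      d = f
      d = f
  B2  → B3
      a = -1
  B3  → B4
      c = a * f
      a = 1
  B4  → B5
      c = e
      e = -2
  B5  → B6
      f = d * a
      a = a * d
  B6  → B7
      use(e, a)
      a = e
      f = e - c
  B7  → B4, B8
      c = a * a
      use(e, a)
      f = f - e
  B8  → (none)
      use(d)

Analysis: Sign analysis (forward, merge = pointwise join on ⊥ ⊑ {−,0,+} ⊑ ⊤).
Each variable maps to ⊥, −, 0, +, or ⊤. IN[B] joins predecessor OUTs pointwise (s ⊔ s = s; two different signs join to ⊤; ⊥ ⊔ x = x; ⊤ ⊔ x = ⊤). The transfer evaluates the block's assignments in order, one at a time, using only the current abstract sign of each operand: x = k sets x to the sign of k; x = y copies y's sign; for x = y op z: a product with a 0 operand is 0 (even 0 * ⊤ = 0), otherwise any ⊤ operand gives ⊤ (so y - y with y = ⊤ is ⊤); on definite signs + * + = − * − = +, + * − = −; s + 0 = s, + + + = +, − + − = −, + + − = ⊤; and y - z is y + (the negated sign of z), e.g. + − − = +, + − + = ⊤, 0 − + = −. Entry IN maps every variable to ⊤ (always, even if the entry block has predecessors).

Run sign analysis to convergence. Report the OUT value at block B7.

Answer: {a: ⊤, b: ⊤, c: ⊤, d: +, e: ⊤, f: ⊤}

Trace:
Per-block solution:
  B0:  IN=(all ⊤)  OUT={f:+; rest ⊤}
  B1:  IN={f:+; rest ⊤}  OUT={d:+, f:+; rest ⊤}
  B2:  IN={d:+, f:+; rest ⊤}  OUT={a:-, d:+, f:+; rest ⊤}
  B3:  IN={a:-, d:+, f:+; rest ⊤}  OUT={a:+, c:-, d:+, f:+; rest ⊤}
  B4:  IN={d:+; rest ⊤}  OUT={d:+, e:-; rest ⊤}
  B5:  IN={d:+, e:-; rest ⊤}  OUT={d:+, e:-; rest ⊤}
  B6:  IN={d:+; rest ⊤}  OUT={d:+; rest ⊤}
  B7:  IN={d:+; rest ⊤}  OUT={d:+; rest ⊤}
  B8:  IN={d:+; rest ⊤}  OUT={d:+; rest ⊤}

Merge at B7: IN[B7] = OUT[B6] = {a: ⊤, b: ⊤, c: ⊤, d: +, e: ⊤, f: ⊤}
Applying B7's transfer function to that IN value gives OUT[B7] (row B7 above).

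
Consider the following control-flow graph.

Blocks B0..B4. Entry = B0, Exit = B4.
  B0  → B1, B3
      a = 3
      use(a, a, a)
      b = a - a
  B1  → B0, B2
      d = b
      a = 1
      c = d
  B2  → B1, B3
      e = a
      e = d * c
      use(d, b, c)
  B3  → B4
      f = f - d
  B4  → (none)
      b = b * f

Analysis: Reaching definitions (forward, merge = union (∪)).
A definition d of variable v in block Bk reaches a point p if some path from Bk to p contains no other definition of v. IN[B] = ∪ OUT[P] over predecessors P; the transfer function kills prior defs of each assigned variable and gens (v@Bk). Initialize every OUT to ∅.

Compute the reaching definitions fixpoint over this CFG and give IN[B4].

Fixpoint table:
  B0:   IN={a@B1, b@B0, c@B1, d@B1, e@B2}   OUT={a@B0, b@B0, c@B1, d@B1, e@B2}
  B1:   IN={a@B0, a@B1, b@B0, c@B1, d@B1, e@B2}   OUT={a@B1, b@B0, c@B1, d@B1, e@B2}
  B2:   IN={a@B1, b@B0, c@B1, d@B1, e@B2}   OUT={a@B1, b@B0, c@B1, d@B1, e@B2}
  B3:   IN={a@B0, a@B1, b@B0, c@B1, d@B1, e@B2}   OUT={a@B0, a@B1, b@B0, c@B1, d@B1, e@B2, f@B3}
  B4:   IN={a@B0, a@B1, b@B0, c@B1, d@B1, e@B2, f@B3}   OUT={a@B0, a@B1, b@B4, c@B1, d@B1, e@B2, f@B3}

Merge at B4: IN[B4] = OUT[B3] = {a@B0, a@B1, b@B0, c@B1, d@B1, e@B2, f@B3}

Answer: {a@B0, a@B1, b@B0, c@B1, d@B1, e@B2, f@B3}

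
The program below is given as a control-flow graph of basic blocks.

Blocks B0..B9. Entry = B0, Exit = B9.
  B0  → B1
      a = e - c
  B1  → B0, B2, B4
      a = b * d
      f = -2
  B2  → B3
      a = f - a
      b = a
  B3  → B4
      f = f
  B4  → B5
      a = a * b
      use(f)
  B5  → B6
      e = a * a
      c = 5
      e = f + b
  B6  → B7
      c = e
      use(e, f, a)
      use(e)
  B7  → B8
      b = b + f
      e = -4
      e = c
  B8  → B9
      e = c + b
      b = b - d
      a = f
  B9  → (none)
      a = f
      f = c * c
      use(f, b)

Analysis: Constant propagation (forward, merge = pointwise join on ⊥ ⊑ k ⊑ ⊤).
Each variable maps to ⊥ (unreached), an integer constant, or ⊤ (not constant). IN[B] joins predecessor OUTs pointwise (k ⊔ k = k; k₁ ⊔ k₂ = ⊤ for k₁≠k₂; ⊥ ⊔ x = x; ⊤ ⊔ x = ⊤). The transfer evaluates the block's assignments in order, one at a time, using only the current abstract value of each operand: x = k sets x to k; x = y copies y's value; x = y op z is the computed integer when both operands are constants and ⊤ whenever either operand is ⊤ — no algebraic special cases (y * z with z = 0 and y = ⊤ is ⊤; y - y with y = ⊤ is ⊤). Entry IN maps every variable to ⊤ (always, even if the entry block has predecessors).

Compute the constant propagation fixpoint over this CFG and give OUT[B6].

Per-block solution:
  B0:   IN=(all ⊤)   OUT=(all ⊤)
  B1:   IN=(all ⊤)   OUT={f:-2; rest ⊤}
  B2:   IN={f:-2; rest ⊤}   OUT={f:-2; rest ⊤}
  B3:   IN={f:-2; rest ⊤}   OUT={f:-2; rest ⊤}
  B4:   IN={f:-2; rest ⊤}   OUT={f:-2; rest ⊤}
  B5:   IN={f:-2; rest ⊤}   OUT={c:5, f:-2; rest ⊤}
  B6:   IN={c:5, f:-2; rest ⊤}   OUT={f:-2; rest ⊤}
  B7:   IN={f:-2; rest ⊤}   OUT={f:-2; rest ⊤}
  B8:   IN={f:-2; rest ⊤}   OUT={a:-2, f:-2; rest ⊤}
  B9:   IN={a:-2, f:-2; rest ⊤}   OUT={a:-2; rest ⊤}

Merge at B6: IN[B6] = OUT[B5] = {a: ⊤, b: ⊤, c: 5, d: ⊤, e: ⊤, f: -2}
Applying B6's transfer function to that IN value gives OUT[B6] (row B6 above).

Answer: {a: ⊤, b: ⊤, c: ⊤, d: ⊤, e: ⊤, f: -2}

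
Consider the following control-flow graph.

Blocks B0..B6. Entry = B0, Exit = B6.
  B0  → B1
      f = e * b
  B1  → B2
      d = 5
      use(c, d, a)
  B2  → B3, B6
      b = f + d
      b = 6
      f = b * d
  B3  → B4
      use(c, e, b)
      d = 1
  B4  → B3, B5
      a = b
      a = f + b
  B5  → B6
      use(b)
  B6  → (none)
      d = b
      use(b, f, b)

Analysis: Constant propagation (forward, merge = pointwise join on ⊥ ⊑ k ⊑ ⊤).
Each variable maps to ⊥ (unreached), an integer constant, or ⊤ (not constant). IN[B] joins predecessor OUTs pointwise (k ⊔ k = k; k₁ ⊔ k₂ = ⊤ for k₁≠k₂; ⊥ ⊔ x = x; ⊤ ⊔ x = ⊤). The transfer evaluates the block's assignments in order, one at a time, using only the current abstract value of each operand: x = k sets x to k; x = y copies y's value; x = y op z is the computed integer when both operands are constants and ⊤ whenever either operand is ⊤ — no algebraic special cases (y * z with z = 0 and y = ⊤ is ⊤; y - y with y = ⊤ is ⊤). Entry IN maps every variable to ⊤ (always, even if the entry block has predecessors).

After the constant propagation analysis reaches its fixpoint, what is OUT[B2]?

Answer: {a: ⊤, b: 6, c: ⊤, d: 5, e: ⊤, f: 30}

Trace:
Fixpoint table:
  B0: | IN=(all ⊤) | OUT=(all ⊤)
  B1: | IN=(all ⊤) | OUT={d:5; rest ⊤}
  B2: | IN={d:5; rest ⊤} | OUT={b:6, d:5, f:30; rest ⊤}
  B3: | IN={b:6, f:30; rest ⊤} | OUT={b:6, d:1, f:30; rest ⊤}
  B4: | IN={b:6, d:1, f:30; rest ⊤} | OUT={a:36, b:6, d:1, f:30; rest ⊤}
  B5: | IN={a:36, b:6, d:1, f:30; rest ⊤} | OUT={a:36, b:6, d:1, f:30; rest ⊤}
  B6: | IN={b:6, f:30; rest ⊤} | OUT={b:6, d:6, f:30; rest ⊤}

Merge at B2: IN[B2] = OUT[B1] = {a: ⊤, b: ⊤, c: ⊤, d: 5, e: ⊤, f: ⊤}
Applying B2's transfer function to that IN value gives OUT[B2] (row B2 above).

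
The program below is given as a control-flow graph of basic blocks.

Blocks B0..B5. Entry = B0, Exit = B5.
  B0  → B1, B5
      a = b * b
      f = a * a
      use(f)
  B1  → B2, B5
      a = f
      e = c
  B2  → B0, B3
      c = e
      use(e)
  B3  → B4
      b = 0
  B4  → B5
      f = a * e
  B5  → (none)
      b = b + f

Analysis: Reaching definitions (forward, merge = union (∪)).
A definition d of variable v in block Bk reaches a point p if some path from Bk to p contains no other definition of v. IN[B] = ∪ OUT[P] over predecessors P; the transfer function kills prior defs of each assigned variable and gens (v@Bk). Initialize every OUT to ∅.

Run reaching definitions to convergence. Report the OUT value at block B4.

Answer: {a@B1, b@B3, c@B2, e@B1, f@B4}

Working:
Converged values:
  B0:  IN={a@B1, c@B2, e@B1, f@B0}  OUT={a@B0, c@B2, e@B1, f@B0}
  B1:  IN={a@B0, c@B2, e@B1, f@B0}  OUT={a@B1, c@B2, e@B1, f@B0}
  B2:  IN={a@B1, c@B2, e@B1, f@B0}  OUT={a@B1, c@B2, e@B1, f@B0}
  B3:  IN={a@B1, c@B2, e@B1, f@B0}  OUT={a@B1, b@B3, c@B2, e@B1, f@B0}
  B4:  IN={a@B1, b@B3, c@B2, e@B1, f@B0}  OUT={a@B1, b@B3, c@B2, e@B1, f@B4}
  B5:  IN={a@B0, a@B1, b@B3, c@B2, e@B1, f@B0, f@B4}  OUT={a@B0, a@B1, b@B5, c@B2, e@B1, f@B0, f@B4}

Merge at B4: IN[B4] = OUT[B3] = {a@B1, b@B3, c@B2, e@B1, f@B0}
Applying B4's transfer function to that IN value gives OUT[B4] (row B4 above).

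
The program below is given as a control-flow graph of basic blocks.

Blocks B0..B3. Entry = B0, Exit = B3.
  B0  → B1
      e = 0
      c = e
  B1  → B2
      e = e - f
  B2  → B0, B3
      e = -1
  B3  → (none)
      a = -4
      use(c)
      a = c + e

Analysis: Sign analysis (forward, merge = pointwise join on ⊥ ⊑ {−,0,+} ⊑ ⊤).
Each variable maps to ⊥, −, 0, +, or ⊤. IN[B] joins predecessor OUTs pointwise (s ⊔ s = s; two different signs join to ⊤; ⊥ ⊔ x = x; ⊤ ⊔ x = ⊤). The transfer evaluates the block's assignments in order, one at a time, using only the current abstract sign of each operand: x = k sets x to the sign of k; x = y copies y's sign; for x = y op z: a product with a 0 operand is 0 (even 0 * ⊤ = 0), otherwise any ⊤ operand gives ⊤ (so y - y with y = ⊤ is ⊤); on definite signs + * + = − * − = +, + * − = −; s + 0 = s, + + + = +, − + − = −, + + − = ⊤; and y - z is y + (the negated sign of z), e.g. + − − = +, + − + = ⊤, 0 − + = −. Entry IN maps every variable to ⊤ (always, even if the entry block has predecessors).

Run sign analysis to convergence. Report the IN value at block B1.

Fixpoint table:
  B0: | IN=(all ⊤) | OUT={c:0, e:0; rest ⊤}
  B1: | IN={c:0, e:0; rest ⊤} | OUT={c:0; rest ⊤}
  B2: | IN={c:0; rest ⊤} | OUT={c:0, e:-; rest ⊤}
  B3: | IN={c:0, e:-; rest ⊤} | OUT={a:-, c:0, e:-; rest ⊤}

Merge at B1: IN[B1] = OUT[B0] = {a: ⊤, b: ⊤, c: 0, d: ⊤, e: 0, f: ⊤}

Answer: {a: ⊤, b: ⊤, c: 0, d: ⊤, e: 0, f: ⊤}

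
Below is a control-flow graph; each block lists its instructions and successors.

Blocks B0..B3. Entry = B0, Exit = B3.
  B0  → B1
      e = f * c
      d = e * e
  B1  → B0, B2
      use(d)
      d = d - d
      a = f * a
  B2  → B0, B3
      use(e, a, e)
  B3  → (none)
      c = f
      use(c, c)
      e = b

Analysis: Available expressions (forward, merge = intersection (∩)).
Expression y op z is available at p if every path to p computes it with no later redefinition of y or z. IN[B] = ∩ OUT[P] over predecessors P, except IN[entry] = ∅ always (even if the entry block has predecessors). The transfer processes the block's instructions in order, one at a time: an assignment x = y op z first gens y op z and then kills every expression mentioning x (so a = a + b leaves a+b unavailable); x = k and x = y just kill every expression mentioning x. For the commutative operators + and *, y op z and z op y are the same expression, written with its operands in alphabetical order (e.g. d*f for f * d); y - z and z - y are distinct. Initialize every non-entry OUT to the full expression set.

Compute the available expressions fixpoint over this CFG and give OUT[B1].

Answer: {c*f, e*e}

Derivation:
Per-block solution:
  B0:   IN={}   OUT={c*f, e*e}
  B1:   IN={c*f, e*e}   OUT={c*f, e*e}
  B2:   IN={c*f, e*e}   OUT={c*f, e*e}
  B3:   IN={c*f, e*e}   OUT={}

Merge at B1: IN[B1] = OUT[B0] = {c*f, e*e}
Applying B1's transfer function to that IN value gives OUT[B1] (row B1 above).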